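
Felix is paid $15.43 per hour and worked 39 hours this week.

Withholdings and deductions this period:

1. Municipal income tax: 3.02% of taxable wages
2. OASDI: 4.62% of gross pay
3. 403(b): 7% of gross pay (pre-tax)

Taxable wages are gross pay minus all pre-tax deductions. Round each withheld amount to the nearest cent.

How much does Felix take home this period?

Gross pay: 39 × $15.43 = $601.77
403(b): $601.77 × 0.07 = $42.12
Taxable wages = $601.77 − $42.12 = $559.65
Municipal income tax: $559.65 × 0.0302 = $16.90
OASDI: $601.77 × 0.0462 = $27.80
Total deductions = $42.12 + $16.90 + $27.80 = $86.82
Net pay = $601.77 − $86.82 = $514.95

$514.95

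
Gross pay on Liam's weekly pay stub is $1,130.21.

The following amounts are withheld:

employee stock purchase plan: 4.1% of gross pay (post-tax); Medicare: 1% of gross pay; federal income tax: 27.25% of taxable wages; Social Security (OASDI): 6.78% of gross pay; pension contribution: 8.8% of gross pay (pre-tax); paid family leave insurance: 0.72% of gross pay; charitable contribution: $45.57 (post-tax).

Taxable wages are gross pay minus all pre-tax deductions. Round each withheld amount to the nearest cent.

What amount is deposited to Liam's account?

Pension contribution: $1,130.21 × 0.088 = $99.46
Taxable wages = $1,130.21 − $99.46 = $1,030.75
Federal income tax: $1,030.75 × 0.2725 = $280.88
Paid family leave insurance: $1,130.21 × 0.0072 = $8.14
Social Security (OASDI): $1,130.21 × 0.0678 = $76.63
Medicare: $1,130.21 × 0.01 = $11.30
Employee stock purchase plan: $1,130.21 × 0.041 = $46.34
Charitable contribution: $45.57
Total deductions = $99.46 + $280.88 + $8.14 + $76.63 + $11.30 + $46.34 + $45.57 = $568.32
Net pay = $1,130.21 − $568.32 = $561.89

$561.89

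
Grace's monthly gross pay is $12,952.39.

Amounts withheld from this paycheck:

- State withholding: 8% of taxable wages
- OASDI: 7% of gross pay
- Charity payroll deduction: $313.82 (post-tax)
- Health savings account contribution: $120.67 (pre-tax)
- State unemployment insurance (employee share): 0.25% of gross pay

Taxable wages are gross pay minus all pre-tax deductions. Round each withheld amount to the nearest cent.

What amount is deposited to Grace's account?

$10,552.31

Health savings account contribution: $120.67
Taxable wages = $12,952.39 − $120.67 = $12,831.72
State withholding: $12,831.72 × 0.08 = $1,026.54
State unemployment insurance (employee share): $12,952.39 × 0.0025 = $32.38
OASDI: $12,952.39 × 0.07 = $906.67
Charity payroll deduction: $313.82
Total deductions = $120.67 + $1,026.54 + $32.38 + $906.67 + $313.82 = $2,400.08
Net pay = $12,952.39 − $2,400.08 = $10,552.31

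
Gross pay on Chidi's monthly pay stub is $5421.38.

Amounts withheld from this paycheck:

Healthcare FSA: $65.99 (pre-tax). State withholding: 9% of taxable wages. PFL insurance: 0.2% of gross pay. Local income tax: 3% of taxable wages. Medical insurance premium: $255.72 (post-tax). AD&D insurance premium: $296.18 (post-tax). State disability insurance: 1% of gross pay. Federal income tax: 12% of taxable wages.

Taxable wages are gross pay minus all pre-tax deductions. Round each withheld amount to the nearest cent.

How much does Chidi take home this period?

$3453.14

Healthcare FSA: $65.99
Taxable wages = $5421.38 − $65.99 = $5355.39
State withholding: $5355.39 × 0.09 = $481.99
Local income tax: $5355.39 × 0.03 = $160.66
Federal income tax: $5355.39 × 0.12 = $642.65
State disability insurance: $5421.38 × 0.01 = $54.21
PFL insurance: $5421.38 × 0.002 = $10.84
Medical insurance premium: $255.72
AD&D insurance premium: $296.18
Total deductions = $65.99 + $481.99 + $160.66 + $642.65 + $54.21 + $10.84 + $255.72 + $296.18 = $1968.24
Net pay = $5421.38 − $1968.24 = $3453.14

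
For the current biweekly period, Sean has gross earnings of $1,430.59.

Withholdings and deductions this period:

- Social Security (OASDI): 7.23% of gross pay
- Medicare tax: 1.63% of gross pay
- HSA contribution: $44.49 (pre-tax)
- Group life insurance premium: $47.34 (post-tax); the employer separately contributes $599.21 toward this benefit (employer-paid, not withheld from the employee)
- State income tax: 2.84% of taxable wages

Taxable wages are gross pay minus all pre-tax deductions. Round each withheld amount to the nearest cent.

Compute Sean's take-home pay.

$1,172.64

HSA contribution: $44.49
Taxable wages = $1,430.59 − $44.49 = $1,386.10
State income tax: $1,386.10 × 0.0284 = $39.37
Medicare tax: $1,430.59 × 0.0163 = $23.32
Social Security (OASDI): $1,430.59 × 0.0723 = $103.43
Group life insurance premium: $47.34
(Employer's $599.21 toward group life insurance premium is not withheld from the employee.)
Total deductions = $44.49 + $39.37 + $23.32 + $103.43 + $47.34 = $257.95
Net pay = $1,430.59 − $257.95 = $1,172.64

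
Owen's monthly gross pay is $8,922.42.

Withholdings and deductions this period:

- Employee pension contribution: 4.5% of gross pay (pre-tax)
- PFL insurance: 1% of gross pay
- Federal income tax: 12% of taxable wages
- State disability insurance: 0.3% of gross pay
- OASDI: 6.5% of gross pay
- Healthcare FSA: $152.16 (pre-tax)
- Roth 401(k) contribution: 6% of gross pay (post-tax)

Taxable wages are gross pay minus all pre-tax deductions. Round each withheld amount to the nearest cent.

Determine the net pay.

$6,133.20

Healthcare FSA: $152.16
Employee pension contribution: $8,922.42 × 0.045 = $401.51
Pre-tax total = $152.16 + $401.51 = $553.67
Taxable wages = $8,922.42 − $553.67 = $8,368.75
Federal income tax: $8,368.75 × 0.12 = $1,004.25
PFL insurance: $8,922.42 × 0.01 = $89.22
State disability insurance: $8,922.42 × 0.003 = $26.77
OASDI: $8,922.42 × 0.065 = $579.96
Roth 401(k) contribution: $8,922.42 × 0.06 = $535.35
Total deductions = $152.16 + $401.51 + $1,004.25 + $89.22 + $26.77 + $579.96 + $535.35 = $2,789.22
Net pay = $8,922.42 − $2,789.22 = $6,133.20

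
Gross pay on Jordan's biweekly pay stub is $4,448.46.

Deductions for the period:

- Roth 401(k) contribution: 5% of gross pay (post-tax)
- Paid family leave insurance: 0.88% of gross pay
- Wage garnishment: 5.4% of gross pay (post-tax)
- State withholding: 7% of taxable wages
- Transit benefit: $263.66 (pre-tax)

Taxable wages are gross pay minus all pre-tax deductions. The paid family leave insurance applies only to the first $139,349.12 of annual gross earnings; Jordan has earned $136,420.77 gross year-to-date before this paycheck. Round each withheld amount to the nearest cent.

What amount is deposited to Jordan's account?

$3,403.45

Transit benefit: $263.66
Taxable wages = $4,448.46 − $263.66 = $4,184.80
State withholding: $4,184.80 × 0.07 = $292.94
Paid family leave insurance: only $139,349.12 − $136,420.77 = $2,928.35 of this check is subject → $2,928.35 × 0.0088 = $25.77
Roth 401(k) contribution: $4,448.46 × 0.05 = $222.42
Wage garnishment: $4,448.46 × 0.054 = $240.22
Total deductions = $263.66 + $292.94 + $25.77 + $222.42 + $240.22 = $1,045.01
Net pay = $4,448.46 − $1,045.01 = $3,403.45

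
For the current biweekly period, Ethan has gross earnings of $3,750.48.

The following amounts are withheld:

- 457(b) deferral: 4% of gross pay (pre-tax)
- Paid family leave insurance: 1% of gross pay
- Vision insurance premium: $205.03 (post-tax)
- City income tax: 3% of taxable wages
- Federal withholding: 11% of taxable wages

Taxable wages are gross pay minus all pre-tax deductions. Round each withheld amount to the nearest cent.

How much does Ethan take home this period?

$2,853.87

457(b) deferral: $3,750.48 × 0.04 = $150.02
Taxable wages = $3,750.48 − $150.02 = $3,600.46
Federal withholding: $3,600.46 × 0.11 = $396.05
City income tax: $3,600.46 × 0.03 = $108.01
Paid family leave insurance: $3,750.48 × 0.01 = $37.50
Vision insurance premium: $205.03
Total deductions = $150.02 + $396.05 + $108.01 + $37.50 + $205.03 = $896.61
Net pay = $3,750.48 − $896.61 = $2,853.87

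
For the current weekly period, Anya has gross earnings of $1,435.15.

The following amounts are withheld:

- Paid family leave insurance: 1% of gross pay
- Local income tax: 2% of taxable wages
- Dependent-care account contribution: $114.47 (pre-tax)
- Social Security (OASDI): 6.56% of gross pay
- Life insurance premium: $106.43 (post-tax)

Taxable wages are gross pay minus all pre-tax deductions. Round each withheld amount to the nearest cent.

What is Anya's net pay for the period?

Dependent-care account contribution: $114.47
Taxable wages = $1,435.15 − $114.47 = $1,320.68
Local income tax: $1,320.68 × 0.02 = $26.41
Paid family leave insurance: $1,435.15 × 0.01 = $14.35
Social Security (OASDI): $1,435.15 × 0.0656 = $94.15
Life insurance premium: $106.43
Total deductions = $114.47 + $26.41 + $14.35 + $94.15 + $106.43 = $355.81
Net pay = $1,435.15 − $355.81 = $1,079.34

$1,079.34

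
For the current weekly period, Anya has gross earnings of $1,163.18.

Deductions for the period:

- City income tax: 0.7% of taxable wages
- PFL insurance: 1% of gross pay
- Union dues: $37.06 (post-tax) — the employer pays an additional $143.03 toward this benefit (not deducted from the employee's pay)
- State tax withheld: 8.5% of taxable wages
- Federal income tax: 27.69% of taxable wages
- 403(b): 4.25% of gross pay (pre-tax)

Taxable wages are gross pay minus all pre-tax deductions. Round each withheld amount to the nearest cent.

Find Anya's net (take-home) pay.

$654.19

403(b): $1,163.18 × 0.0425 = $49.44
Taxable wages = $1,163.18 − $49.44 = $1,113.74
Federal income tax: $1,113.74 × 0.2769 = $308.39
City income tax: $1,113.74 × 0.007 = $7.80
State tax withheld: $1,113.74 × 0.085 = $94.67
PFL insurance: $1,163.18 × 0.01 = $11.63
Union dues: $37.06
(Employer's $143.03 toward union dues is not withheld from the employee.)
Total deductions = $49.44 + $308.39 + $7.80 + $94.67 + $11.63 + $37.06 = $508.99
Net pay = $1,163.18 − $508.99 = $654.19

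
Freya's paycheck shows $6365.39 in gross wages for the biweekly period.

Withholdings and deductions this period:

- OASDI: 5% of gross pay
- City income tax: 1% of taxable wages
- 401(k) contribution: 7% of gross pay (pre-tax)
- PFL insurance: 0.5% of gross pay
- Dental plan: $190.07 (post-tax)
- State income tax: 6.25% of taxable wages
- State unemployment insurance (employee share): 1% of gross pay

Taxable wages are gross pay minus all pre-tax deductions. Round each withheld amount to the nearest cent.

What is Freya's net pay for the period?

$4886.80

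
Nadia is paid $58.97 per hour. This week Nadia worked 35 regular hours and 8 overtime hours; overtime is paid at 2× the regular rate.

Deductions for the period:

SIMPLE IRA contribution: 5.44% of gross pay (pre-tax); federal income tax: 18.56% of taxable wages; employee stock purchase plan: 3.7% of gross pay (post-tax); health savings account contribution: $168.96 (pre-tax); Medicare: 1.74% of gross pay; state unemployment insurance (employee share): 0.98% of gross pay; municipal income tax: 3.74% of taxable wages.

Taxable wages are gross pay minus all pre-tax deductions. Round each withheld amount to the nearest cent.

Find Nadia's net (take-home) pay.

Regular pay: 35 × $58.97 = $2063.95
Overtime pay: 8 × $58.97 × 2 = $943.52
Gross pay = $2063.95 + $943.52 = $3007.47
SIMPLE IRA contribution: $3007.47 × 0.0544 = $163.61
Health savings account contribution: $168.96
Pre-tax total = $163.61 + $168.96 = $332.57
Taxable wages = $3007.47 − $332.57 = $2674.90
Municipal income tax: $2674.90 × 0.0374 = $100.04
Federal income tax: $2674.90 × 0.1856 = $496.46
State unemployment insurance (employee share): $3007.47 × 0.0098 = $29.47
Medicare: $3007.47 × 0.0174 = $52.33
Employee stock purchase plan: $3007.47 × 0.037 = $111.28
Total deductions = $163.61 + $168.96 + $100.04 + $496.46 + $29.47 + $52.33 + $111.28 = $1122.15
Net pay = $3007.47 − $1122.15 = $1885.32

$1885.32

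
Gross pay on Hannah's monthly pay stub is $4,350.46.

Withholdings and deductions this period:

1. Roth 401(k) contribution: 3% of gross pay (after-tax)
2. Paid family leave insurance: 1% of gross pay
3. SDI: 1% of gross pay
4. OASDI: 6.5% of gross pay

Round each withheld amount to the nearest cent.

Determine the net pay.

$3,850.17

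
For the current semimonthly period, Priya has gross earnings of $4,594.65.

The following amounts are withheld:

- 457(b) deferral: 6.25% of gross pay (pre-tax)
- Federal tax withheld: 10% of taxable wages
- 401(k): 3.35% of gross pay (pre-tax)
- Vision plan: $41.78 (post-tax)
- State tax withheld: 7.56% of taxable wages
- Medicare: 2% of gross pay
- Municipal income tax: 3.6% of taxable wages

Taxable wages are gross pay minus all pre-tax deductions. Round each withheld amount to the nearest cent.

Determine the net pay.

$3,140.99

401(k): $4,594.65 × 0.0335 = $153.92
457(b) deferral: $4,594.65 × 0.0625 = $287.17
Pre-tax total = $153.92 + $287.17 = $441.09
Taxable wages = $4,594.65 − $441.09 = $4,153.56
Federal tax withheld: $4,153.56 × 0.1 = $415.36
State tax withheld: $4,153.56 × 0.0756 = $314.01
Municipal income tax: $4,153.56 × 0.036 = $149.53
Medicare: $4,594.65 × 0.02 = $91.89
Vision plan: $41.78
Total deductions = $153.92 + $287.17 + $415.36 + $314.01 + $149.53 + $91.89 + $41.78 = $1,453.66
Net pay = $4,594.65 − $1,453.66 = $3,140.99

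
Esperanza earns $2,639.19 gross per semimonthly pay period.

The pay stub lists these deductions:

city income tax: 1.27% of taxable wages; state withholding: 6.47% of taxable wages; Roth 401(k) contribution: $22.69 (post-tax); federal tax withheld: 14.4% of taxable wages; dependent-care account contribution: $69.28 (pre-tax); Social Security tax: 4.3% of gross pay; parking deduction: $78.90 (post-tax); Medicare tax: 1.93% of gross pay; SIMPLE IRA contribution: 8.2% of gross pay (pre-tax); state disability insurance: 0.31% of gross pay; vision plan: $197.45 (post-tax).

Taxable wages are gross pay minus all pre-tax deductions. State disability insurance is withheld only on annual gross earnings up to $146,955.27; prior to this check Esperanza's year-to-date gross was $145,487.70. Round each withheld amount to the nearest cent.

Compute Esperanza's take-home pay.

$1,364.42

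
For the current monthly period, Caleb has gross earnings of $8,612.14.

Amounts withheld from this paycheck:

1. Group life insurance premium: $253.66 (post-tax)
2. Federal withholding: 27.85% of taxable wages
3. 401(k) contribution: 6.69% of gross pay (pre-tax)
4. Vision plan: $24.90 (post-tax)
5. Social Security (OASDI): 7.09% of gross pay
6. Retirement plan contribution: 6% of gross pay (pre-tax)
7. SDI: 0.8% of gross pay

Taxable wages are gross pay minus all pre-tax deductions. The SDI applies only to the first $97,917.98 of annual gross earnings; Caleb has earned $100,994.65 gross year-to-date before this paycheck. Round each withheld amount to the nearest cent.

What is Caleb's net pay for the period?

$4,535.99

401(k) contribution: $8,612.14 × 0.0669 = $576.15
Retirement plan contribution: $8,612.14 × 0.06 = $516.73
Pre-tax total = $576.15 + $516.73 = $1,092.88
Taxable wages = $8,612.14 − $1,092.88 = $7,519.26
Federal withholding: $7,519.26 × 0.2785 = $2,094.11
Social Security (OASDI): $8,612.14 × 0.0709 = $610.60
SDI: annual cap $97,917.98 already reached (YTD $100,994.65), so $0.00
Group life insurance premium: $253.66
Vision plan: $24.90
Total deductions = $576.15 + $516.73 + $2,094.11 + $610.60 + $0.00 + $253.66 + $24.90 = $4,076.15
Net pay = $8,612.14 − $4,076.15 = $4,535.99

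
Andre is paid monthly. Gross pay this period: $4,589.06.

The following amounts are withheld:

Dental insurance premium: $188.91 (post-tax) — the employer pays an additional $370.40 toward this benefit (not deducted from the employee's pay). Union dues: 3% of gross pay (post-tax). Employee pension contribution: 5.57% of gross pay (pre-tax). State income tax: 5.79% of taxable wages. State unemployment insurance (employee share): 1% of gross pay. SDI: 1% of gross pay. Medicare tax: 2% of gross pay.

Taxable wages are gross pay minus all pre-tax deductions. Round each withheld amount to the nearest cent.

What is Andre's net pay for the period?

Employee pension contribution: $4,589.06 × 0.0557 = $255.61
Taxable wages = $4,589.06 − $255.61 = $4,333.45
State income tax: $4,333.45 × 0.0579 = $250.91
State unemployment insurance (employee share): $4,589.06 × 0.01 = $45.89
Medicare tax: $4,589.06 × 0.02 = $91.78
SDI: $4,589.06 × 0.01 = $45.89
Union dues: $4,589.06 × 0.03 = $137.67
Dental insurance premium: $188.91
(Employer's $370.40 toward dental insurance premium is not withheld from the employee.)
Total deductions = $255.61 + $250.91 + $45.89 + $91.78 + $45.89 + $137.67 + $188.91 = $1,016.66
Net pay = $4,589.06 − $1,016.66 = $3,572.40

$3,572.40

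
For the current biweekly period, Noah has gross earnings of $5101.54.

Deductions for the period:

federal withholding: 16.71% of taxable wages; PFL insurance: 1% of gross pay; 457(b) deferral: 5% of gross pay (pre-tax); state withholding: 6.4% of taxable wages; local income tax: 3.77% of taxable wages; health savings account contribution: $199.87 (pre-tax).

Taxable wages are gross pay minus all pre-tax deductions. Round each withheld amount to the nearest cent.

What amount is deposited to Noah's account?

Health savings account contribution: $199.87
457(b) deferral: $5101.54 × 0.05 = $255.08
Pre-tax total = $199.87 + $255.08 = $454.95
Taxable wages = $5101.54 − $454.95 = $4646.59
Local income tax: $4646.59 × 0.0377 = $175.18
State withholding: $4646.59 × 0.064 = $297.38
Federal withholding: $4646.59 × 0.1671 = $776.45
PFL insurance: $5101.54 × 0.01 = $51.02
Total deductions = $199.87 + $255.08 + $175.18 + $297.38 + $776.45 + $51.02 = $1754.98
Net pay = $5101.54 − $1754.98 = $3346.56

$3346.56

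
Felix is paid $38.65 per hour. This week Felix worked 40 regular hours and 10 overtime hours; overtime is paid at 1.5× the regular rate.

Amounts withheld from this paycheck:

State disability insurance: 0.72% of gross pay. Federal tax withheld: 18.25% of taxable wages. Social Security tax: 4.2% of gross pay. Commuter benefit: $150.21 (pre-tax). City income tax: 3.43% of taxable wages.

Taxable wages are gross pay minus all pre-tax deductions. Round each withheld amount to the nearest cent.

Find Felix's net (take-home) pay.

$1,442.65

Regular pay: 40 × $38.65 = $1,546.00
Overtime pay: 10 × $38.65 × 1.5 = $579.75
Gross pay = $1,546.00 + $579.75 = $2,125.75
Commuter benefit: $150.21
Taxable wages = $2,125.75 − $150.21 = $1,975.54
City income tax: $1,975.54 × 0.0343 = $67.76
Federal tax withheld: $1,975.54 × 0.1825 = $360.54
State disability insurance: $2,125.75 × 0.0072 = $15.31
Social Security tax: $2,125.75 × 0.042 = $89.28
Total deductions = $150.21 + $67.76 + $360.54 + $15.31 + $89.28 = $683.10
Net pay = $2,125.75 − $683.10 = $1,442.65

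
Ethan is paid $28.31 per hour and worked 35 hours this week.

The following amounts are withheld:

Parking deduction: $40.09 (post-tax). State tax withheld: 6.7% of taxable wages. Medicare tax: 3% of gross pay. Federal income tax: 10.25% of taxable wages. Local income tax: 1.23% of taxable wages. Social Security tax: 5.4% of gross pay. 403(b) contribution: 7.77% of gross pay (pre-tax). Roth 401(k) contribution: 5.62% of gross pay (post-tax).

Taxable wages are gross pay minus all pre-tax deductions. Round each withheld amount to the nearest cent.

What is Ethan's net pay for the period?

$568.70

Gross pay: 35 × $28.31 = $990.85
403(b) contribution: $990.85 × 0.0777 = $76.99
Taxable wages = $990.85 − $76.99 = $913.86
Federal income tax: $913.86 × 0.1025 = $93.67
Local income tax: $913.86 × 0.0123 = $11.24
State tax withheld: $913.86 × 0.067 = $61.23
Medicare tax: $990.85 × 0.03 = $29.73
Social Security tax: $990.85 × 0.054 = $53.51
Parking deduction: $40.09
Roth 401(k) contribution: $990.85 × 0.0562 = $55.69
Total deductions = $76.99 + $93.67 + $11.24 + $61.23 + $29.73 + $53.51 + $40.09 + $55.69 = $422.15
Net pay = $990.85 − $422.15 = $568.70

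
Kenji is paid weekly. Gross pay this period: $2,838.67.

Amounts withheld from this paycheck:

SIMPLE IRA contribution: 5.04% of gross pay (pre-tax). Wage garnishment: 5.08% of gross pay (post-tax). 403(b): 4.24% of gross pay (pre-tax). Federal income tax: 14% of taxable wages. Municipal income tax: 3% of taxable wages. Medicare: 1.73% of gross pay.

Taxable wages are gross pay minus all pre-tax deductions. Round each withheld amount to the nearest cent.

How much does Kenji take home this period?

$1,944.14

403(b): $2,838.67 × 0.0424 = $120.36
SIMPLE IRA contribution: $2,838.67 × 0.0504 = $143.07
Pre-tax total = $120.36 + $143.07 = $263.43
Taxable wages = $2,838.67 − $263.43 = $2,575.24
Federal income tax: $2,575.24 × 0.14 = $360.53
Municipal income tax: $2,575.24 × 0.03 = $77.26
Medicare: $2,838.67 × 0.0173 = $49.11
Wage garnishment: $2,838.67 × 0.0508 = $144.20
Total deductions = $120.36 + $143.07 + $360.53 + $77.26 + $49.11 + $144.20 = $894.53
Net pay = $2,838.67 − $894.53 = $1,944.14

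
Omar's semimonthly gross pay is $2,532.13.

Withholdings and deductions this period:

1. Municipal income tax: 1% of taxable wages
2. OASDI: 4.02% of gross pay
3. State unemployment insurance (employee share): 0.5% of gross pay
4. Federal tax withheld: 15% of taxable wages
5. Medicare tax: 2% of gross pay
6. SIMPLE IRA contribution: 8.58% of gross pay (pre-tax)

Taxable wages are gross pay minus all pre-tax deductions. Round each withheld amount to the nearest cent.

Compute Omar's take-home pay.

$1,779.40

SIMPLE IRA contribution: $2,532.13 × 0.0858 = $217.26
Taxable wages = $2,532.13 − $217.26 = $2,314.87
Municipal income tax: $2,314.87 × 0.01 = $23.15
Federal tax withheld: $2,314.87 × 0.15 = $347.23
OASDI: $2,532.13 × 0.0402 = $101.79
Medicare tax: $2,532.13 × 0.02 = $50.64
State unemployment insurance (employee share): $2,532.13 × 0.005 = $12.66
Total deductions = $217.26 + $23.15 + $347.23 + $101.79 + $50.64 + $12.66 = $752.73
Net pay = $2,532.13 − $752.73 = $1,779.40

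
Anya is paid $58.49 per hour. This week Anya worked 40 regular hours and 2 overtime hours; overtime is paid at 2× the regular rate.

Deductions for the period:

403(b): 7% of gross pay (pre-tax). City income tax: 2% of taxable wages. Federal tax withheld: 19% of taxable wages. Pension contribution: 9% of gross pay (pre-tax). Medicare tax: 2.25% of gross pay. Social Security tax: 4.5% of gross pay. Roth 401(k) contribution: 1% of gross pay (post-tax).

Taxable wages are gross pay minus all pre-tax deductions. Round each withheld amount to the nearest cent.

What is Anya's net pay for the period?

Regular pay: 40 × $58.49 = $2,339.60
Overtime pay: 2 × $58.49 × 2 = $233.96
Gross pay = $2,339.60 + $233.96 = $2,573.56
403(b): $2,573.56 × 0.07 = $180.15
Pension contribution: $2,573.56 × 0.09 = $231.62
Pre-tax total = $180.15 + $231.62 = $411.77
Taxable wages = $2,573.56 − $411.77 = $2,161.79
City income tax: $2,161.79 × 0.02 = $43.24
Federal tax withheld: $2,161.79 × 0.19 = $410.74
Medicare tax: $2,573.56 × 0.0225 = $57.91
Social Security tax: $2,573.56 × 0.045 = $115.81
Roth 401(k) contribution: $2,573.56 × 0.01 = $25.74
Total deductions = $180.15 + $231.62 + $43.24 + $410.74 + $57.91 + $115.81 + $25.74 = $1,065.21
Net pay = $2,573.56 − $1,065.21 = $1,508.35

$1,508.35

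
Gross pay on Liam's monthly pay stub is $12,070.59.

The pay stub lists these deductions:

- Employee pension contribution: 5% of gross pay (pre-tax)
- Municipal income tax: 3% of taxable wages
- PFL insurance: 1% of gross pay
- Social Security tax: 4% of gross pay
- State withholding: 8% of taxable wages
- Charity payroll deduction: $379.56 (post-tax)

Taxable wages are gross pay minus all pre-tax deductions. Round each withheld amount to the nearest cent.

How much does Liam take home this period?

$9,222.60

Employee pension contribution: $12,070.59 × 0.05 = $603.53
Taxable wages = $12,070.59 − $603.53 = $11,467.06
State withholding: $11,467.06 × 0.08 = $917.36
Municipal income tax: $11,467.06 × 0.03 = $344.01
PFL insurance: $12,070.59 × 0.01 = $120.71
Social Security tax: $12,070.59 × 0.04 = $482.82
Charity payroll deduction: $379.56
Total deductions = $603.53 + $917.36 + $344.01 + $120.71 + $482.82 + $379.56 = $2,847.99
Net pay = $12,070.59 − $2,847.99 = $9,222.60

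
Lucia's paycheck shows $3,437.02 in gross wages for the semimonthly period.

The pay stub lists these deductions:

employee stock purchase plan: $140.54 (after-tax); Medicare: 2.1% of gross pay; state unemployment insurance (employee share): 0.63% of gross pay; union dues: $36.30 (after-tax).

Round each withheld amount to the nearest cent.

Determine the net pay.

State unemployment insurance (employee share): $3,437.02 × 0.0063 = $21.65
Medicare: $3,437.02 × 0.021 = $72.18
Employee stock purchase plan: $140.54
Union dues: $36.30
Total deductions = $21.65 + $72.18 + $140.54 + $36.30 = $270.67
Net pay = $3,437.02 − $270.67 = $3,166.35

$3,166.35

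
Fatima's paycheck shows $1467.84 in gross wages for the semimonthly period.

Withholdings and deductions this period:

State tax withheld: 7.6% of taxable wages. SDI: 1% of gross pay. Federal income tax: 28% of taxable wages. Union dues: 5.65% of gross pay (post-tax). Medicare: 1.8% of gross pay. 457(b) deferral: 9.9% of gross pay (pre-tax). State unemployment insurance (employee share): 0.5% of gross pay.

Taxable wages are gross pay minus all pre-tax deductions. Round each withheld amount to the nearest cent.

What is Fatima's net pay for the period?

457(b) deferral: $1467.84 × 0.099 = $145.32
Taxable wages = $1467.84 − $145.32 = $1322.52
State tax withheld: $1322.52 × 0.076 = $100.51
Federal income tax: $1322.52 × 0.28 = $370.31
Medicare: $1467.84 × 0.018 = $26.42
State unemployment insurance (employee share): $1467.84 × 0.005 = $7.34
SDI: $1467.84 × 0.01 = $14.68
Union dues: $1467.84 × 0.0565 = $82.93
Total deductions = $145.32 + $100.51 + $370.31 + $26.42 + $7.34 + $14.68 + $82.93 = $747.51
Net pay = $1467.84 − $747.51 = $720.33

$720.33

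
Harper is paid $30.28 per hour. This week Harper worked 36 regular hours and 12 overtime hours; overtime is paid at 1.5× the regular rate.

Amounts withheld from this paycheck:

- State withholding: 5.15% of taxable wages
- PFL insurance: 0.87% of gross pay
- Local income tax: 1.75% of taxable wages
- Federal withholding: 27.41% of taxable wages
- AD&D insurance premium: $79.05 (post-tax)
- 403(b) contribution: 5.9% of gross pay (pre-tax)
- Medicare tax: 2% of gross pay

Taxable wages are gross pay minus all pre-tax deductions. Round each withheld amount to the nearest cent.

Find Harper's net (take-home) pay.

Regular pay: 36 × $30.28 = $1,090.08
Overtime pay: 12 × $30.28 × 1.5 = $545.04
Gross pay = $1,090.08 + $545.04 = $1,635.12
403(b) contribution: $1,635.12 × 0.059 = $96.47
Taxable wages = $1,635.12 − $96.47 = $1,538.65
Federal withholding: $1,538.65 × 0.2741 = $421.74
State withholding: $1,538.65 × 0.0515 = $79.24
Local income tax: $1,538.65 × 0.0175 = $26.93
Medicare tax: $1,635.12 × 0.02 = $32.70
PFL insurance: $1,635.12 × 0.0087 = $14.23
AD&D insurance premium: $79.05
Total deductions = $96.47 + $421.74 + $79.24 + $26.93 + $32.70 + $14.23 + $79.05 = $750.36
Net pay = $1,635.12 − $750.36 = $884.76

$884.76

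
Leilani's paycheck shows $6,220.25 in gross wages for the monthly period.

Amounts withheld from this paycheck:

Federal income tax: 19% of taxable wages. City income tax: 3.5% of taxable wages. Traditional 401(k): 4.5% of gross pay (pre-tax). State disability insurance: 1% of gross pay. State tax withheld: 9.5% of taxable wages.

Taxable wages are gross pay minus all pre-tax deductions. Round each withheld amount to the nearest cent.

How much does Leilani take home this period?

$3,977.24

Traditional 401(k): $6,220.25 × 0.045 = $279.91
Taxable wages = $6,220.25 − $279.91 = $5,940.34
City income tax: $5,940.34 × 0.035 = $207.91
State tax withheld: $5,940.34 × 0.095 = $564.33
Federal income tax: $5,940.34 × 0.19 = $1,128.66
State disability insurance: $6,220.25 × 0.01 = $62.20
Total deductions = $279.91 + $207.91 + $564.33 + $1,128.66 + $62.20 = $2,243.01
Net pay = $6,220.25 − $2,243.01 = $3,977.24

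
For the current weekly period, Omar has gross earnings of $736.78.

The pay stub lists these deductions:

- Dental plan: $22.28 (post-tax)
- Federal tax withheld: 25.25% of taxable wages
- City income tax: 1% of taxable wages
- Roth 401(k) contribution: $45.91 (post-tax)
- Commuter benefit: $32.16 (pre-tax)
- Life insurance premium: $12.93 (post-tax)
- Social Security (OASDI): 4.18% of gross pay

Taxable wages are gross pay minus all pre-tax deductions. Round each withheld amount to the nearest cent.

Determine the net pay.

Commuter benefit: $32.16
Taxable wages = $736.78 − $32.16 = $704.62
Federal tax withheld: $704.62 × 0.2525 = $177.92
City income tax: $704.62 × 0.01 = $7.05
Social Security (OASDI): $736.78 × 0.0418 = $30.80
Life insurance premium: $12.93
Roth 401(k) contribution: $45.91
Dental plan: $22.28
Total deductions = $32.16 + $177.92 + $7.05 + $30.80 + $12.93 + $45.91 + $22.28 = $329.05
Net pay = $736.78 − $329.05 = $407.73

$407.73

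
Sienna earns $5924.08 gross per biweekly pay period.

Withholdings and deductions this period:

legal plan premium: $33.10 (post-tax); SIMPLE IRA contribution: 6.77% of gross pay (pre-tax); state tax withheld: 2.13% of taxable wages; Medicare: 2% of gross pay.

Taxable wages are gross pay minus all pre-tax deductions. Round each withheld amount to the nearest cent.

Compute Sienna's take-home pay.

$5253.80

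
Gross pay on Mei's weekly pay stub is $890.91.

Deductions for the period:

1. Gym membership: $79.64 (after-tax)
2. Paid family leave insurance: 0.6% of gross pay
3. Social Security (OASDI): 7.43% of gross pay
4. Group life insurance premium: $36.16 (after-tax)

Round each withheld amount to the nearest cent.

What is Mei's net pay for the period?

Social Security (OASDI): $890.91 × 0.0743 = $66.19
Paid family leave insurance: $890.91 × 0.006 = $5.35
Group life insurance premium: $36.16
Gym membership: $79.64
Total deductions = $66.19 + $5.35 + $36.16 + $79.64 = $187.34
Net pay = $890.91 − $187.34 = $703.57

$703.57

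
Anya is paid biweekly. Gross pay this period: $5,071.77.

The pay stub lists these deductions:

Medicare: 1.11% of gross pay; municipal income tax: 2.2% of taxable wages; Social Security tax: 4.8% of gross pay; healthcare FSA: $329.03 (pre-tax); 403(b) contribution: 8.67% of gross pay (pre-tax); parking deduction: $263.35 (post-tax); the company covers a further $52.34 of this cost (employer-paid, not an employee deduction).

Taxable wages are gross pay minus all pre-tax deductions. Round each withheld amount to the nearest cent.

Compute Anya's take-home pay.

403(b) contribution: $5,071.77 × 0.0867 = $439.72
Healthcare FSA: $329.03
Pre-tax total = $439.72 + $329.03 = $768.75
Taxable wages = $5,071.77 − $768.75 = $4,303.02
Municipal income tax: $4,303.02 × 0.022 = $94.67
Medicare: $5,071.77 × 0.0111 = $56.30
Social Security tax: $5,071.77 × 0.048 = $243.44
Parking deduction: $263.35
(Employer's $52.34 toward parking deduction is not withheld from the employee.)
Total deductions = $439.72 + $329.03 + $94.67 + $56.30 + $243.44 + $263.35 = $1,426.51
Net pay = $5,071.77 − $1,426.51 = $3,645.26

$3,645.26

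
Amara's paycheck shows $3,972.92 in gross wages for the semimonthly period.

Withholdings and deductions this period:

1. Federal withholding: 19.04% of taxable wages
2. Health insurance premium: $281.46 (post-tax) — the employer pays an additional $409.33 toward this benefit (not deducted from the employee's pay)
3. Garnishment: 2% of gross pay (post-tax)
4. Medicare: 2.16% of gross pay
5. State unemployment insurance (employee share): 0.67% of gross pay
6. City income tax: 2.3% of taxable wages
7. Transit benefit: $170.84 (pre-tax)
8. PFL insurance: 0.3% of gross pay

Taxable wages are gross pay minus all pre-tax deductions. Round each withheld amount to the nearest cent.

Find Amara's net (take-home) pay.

$2,505.43

Transit benefit: $170.84
Taxable wages = $3,972.92 − $170.84 = $3,802.08
City income tax: $3,802.08 × 0.023 = $87.45
Federal withholding: $3,802.08 × 0.1904 = $723.92
Medicare: $3,972.92 × 0.0216 = $85.82
State unemployment insurance (employee share): $3,972.92 × 0.0067 = $26.62
PFL insurance: $3,972.92 × 0.003 = $11.92
Garnishment: $3,972.92 × 0.02 = $79.46
Health insurance premium: $281.46
(Employer's $409.33 toward health insurance premium is not withheld from the employee.)
Total deductions = $170.84 + $87.45 + $723.92 + $85.82 + $26.62 + $11.92 + $79.46 + $281.46 = $1,467.49
Net pay = $3,972.92 − $1,467.49 = $2,505.43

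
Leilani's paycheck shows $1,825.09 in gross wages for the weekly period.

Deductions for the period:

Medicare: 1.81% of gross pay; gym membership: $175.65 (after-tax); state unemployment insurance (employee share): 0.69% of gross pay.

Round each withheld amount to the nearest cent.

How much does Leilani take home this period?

$1,603.82

State unemployment insurance (employee share): $1,825.09 × 0.0069 = $12.59
Medicare: $1,825.09 × 0.0181 = $33.03
Gym membership: $175.65
Total deductions = $12.59 + $33.03 + $175.65 = $221.27
Net pay = $1,825.09 − $221.27 = $1,603.82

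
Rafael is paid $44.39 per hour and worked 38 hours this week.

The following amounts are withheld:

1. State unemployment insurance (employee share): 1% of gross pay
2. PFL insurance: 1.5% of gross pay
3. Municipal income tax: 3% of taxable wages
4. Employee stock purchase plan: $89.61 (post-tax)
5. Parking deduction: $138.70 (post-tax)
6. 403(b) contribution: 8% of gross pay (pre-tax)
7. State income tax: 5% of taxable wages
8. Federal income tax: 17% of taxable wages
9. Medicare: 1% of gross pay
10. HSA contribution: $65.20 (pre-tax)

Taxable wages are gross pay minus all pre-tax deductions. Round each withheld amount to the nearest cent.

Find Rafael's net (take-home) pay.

Gross pay: 38 × $44.39 = $1686.82
HSA contribution: $65.20
403(b) contribution: $1686.82 × 0.08 = $134.95
Pre-tax total = $65.20 + $134.95 = $200.15
Taxable wages = $1686.82 − $200.15 = $1486.67
Municipal income tax: $1486.67 × 0.03 = $44.60
State income tax: $1486.67 × 0.05 = $74.33
Federal income tax: $1486.67 × 0.17 = $252.73
Medicare: $1686.82 × 0.01 = $16.87
State unemployment insurance (employee share): $1686.82 × 0.01 = $16.87
PFL insurance: $1686.82 × 0.015 = $25.30
Employee stock purchase plan: $89.61
Parking deduction: $138.70
Total deductions = $65.20 + $134.95 + $44.60 + $74.33 + $252.73 + $16.87 + $16.87 + $25.30 + $89.61 + $138.70 = $859.16
Net pay = $1686.82 − $859.16 = $827.66

$827.66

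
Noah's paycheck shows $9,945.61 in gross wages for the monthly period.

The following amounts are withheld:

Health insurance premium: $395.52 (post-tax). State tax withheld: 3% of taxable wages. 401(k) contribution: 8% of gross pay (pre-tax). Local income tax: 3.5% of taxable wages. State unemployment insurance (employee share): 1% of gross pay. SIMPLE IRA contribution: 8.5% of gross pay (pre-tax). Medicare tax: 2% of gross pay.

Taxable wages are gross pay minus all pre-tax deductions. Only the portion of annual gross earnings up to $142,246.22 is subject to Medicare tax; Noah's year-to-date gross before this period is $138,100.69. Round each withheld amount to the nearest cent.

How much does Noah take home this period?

SIMPLE IRA contribution: $9,945.61 × 0.085 = $845.38
401(k) contribution: $9,945.61 × 0.08 = $795.65
Pre-tax total = $845.38 + $795.65 = $1,641.03
Taxable wages = $9,945.61 − $1,641.03 = $8,304.58
State tax withheld: $8,304.58 × 0.03 = $249.14
Local income tax: $8,304.58 × 0.035 = $290.66
Medicare tax: only $142,246.22 − $138,100.69 = $4,145.53 of this check is subject → $4,145.53 × 0.02 = $82.91
State unemployment insurance (employee share): $9,945.61 × 0.01 = $99.46
Health insurance premium: $395.52
Total deductions = $845.38 + $795.65 + $249.14 + $290.66 + $82.91 + $99.46 + $395.52 = $2,758.72
Net pay = $9,945.61 − $2,758.72 = $7,186.89

$7,186.89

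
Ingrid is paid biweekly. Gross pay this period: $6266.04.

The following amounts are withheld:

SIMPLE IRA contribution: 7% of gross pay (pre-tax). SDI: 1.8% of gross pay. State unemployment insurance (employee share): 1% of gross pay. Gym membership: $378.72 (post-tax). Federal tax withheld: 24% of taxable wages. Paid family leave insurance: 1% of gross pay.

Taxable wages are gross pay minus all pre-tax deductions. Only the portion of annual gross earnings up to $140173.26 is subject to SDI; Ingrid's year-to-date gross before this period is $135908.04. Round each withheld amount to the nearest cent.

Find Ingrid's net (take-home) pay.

$3848.03

SIMPLE IRA contribution: $6266.04 × 0.07 = $438.62
Taxable wages = $6266.04 − $438.62 = $5827.42
Federal tax withheld: $5827.42 × 0.24 = $1398.58
SDI: only $140173.26 − $135908.04 = $4265.22 of this check is subject → $4265.22 × 0.018 = $76.77
State unemployment insurance (employee share): $6266.04 × 0.01 = $62.66
Paid family leave insurance: $6266.04 × 0.01 = $62.66
Gym membership: $378.72
Total deductions = $438.62 + $1398.58 + $76.77 + $62.66 + $62.66 + $378.72 = $2418.01
Net pay = $6266.04 − $2418.01 = $3848.03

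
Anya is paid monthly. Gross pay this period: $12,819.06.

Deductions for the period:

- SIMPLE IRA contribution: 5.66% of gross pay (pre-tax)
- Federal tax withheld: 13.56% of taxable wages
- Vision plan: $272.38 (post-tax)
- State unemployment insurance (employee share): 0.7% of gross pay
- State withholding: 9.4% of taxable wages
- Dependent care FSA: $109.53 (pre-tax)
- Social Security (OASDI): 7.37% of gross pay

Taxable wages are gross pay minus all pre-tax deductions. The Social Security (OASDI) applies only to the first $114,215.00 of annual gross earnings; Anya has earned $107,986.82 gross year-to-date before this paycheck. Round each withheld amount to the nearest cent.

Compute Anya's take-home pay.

$8,411.32

SIMPLE IRA contribution: $12,819.06 × 0.0566 = $725.56
Dependent care FSA: $109.53
Pre-tax total = $725.56 + $109.53 = $835.09
Taxable wages = $12,819.06 − $835.09 = $11,983.97
Federal tax withheld: $11,983.97 × 0.1356 = $1,625.03
State withholding: $11,983.97 × 0.094 = $1,126.49
State unemployment insurance (employee share): $12,819.06 × 0.007 = $89.73
Social Security (OASDI): only $114,215.00 − $107,986.82 = $6,228.18 of this check is subject → $6,228.18 × 0.0737 = $459.02
Vision plan: $272.38
Total deductions = $725.56 + $109.53 + $1,625.03 + $1,126.49 + $89.73 + $459.02 + $272.38 = $4,407.74
Net pay = $12,819.06 − $4,407.74 = $8,411.32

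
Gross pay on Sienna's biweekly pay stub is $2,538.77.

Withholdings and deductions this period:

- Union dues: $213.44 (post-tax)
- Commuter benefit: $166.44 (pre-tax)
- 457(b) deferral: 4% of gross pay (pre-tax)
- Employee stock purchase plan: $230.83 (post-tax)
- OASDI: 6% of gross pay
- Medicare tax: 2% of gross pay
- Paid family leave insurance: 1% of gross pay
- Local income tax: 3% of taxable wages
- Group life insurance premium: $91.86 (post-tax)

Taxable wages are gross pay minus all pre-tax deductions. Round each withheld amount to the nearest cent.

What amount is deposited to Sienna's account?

$1,438.03

Commuter benefit: $166.44
457(b) deferral: $2,538.77 × 0.04 = $101.55
Pre-tax total = $166.44 + $101.55 = $267.99
Taxable wages = $2,538.77 − $267.99 = $2,270.78
Local income tax: $2,270.78 × 0.03 = $68.12
Paid family leave insurance: $2,538.77 × 0.01 = $25.39
Medicare tax: $2,538.77 × 0.02 = $50.78
OASDI: $2,538.77 × 0.06 = $152.33
Group life insurance premium: $91.86
Employee stock purchase plan: $230.83
Union dues: $213.44
Total deductions = $166.44 + $101.55 + $68.12 + $25.39 + $50.78 + $152.33 + $91.86 + $230.83 + $213.44 = $1,100.74
Net pay = $2,538.77 − $1,100.74 = $1,438.03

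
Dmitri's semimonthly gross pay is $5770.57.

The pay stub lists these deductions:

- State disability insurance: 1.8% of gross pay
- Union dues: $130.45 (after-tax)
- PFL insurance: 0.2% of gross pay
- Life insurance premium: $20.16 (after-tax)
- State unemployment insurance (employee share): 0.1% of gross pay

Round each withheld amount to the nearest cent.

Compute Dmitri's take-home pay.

$5498.78

PFL insurance: $5770.57 × 0.002 = $11.54
State disability insurance: $5770.57 × 0.018 = $103.87
State unemployment insurance (employee share): $5770.57 × 0.001 = $5.77
Life insurance premium: $20.16
Union dues: $130.45
Total deductions = $11.54 + $103.87 + $5.77 + $20.16 + $130.45 = $271.79
Net pay = $5770.57 − $271.79 = $5498.78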